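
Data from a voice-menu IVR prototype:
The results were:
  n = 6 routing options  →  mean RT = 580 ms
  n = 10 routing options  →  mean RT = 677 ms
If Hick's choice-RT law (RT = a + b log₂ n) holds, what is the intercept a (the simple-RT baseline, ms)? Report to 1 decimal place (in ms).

Slope: b = (677 − 580) / (log₂ 10 − log₂ 6) = 97/0.7370 = 131.621 ms/bit.
Intercept: a = 580 − 131.621·log₂(6) = 239.765 ms.

239.8 ms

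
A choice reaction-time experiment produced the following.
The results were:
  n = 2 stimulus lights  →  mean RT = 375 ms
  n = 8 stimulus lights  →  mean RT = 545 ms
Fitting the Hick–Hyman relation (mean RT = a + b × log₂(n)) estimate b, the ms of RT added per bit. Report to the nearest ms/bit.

b = (RT₂ − RT₁)/(log₂ n₂ − log₂ n₁) = (545 − 375)/(3 − 1) = 85 ms/bit.

85 ms/bit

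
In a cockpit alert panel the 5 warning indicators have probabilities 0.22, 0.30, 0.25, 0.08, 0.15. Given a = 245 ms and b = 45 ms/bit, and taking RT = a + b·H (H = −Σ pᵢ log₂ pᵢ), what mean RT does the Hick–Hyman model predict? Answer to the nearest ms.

Entropy contributions −pᵢ log₂ pᵢ: 0.4806, 0.5211, 0.5000, 0.2915, 0.4105; sum H = 2.2037 bits.
RT = a + bH = 245 + 45·2.2037 = 344.17 ms.

344 ms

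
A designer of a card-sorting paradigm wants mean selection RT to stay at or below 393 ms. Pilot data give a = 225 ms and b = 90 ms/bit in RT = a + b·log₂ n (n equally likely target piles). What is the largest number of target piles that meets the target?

3

90·log₂ n ≤ 393 − 225 = 168, giving log₂ n ≤ 1.8667 and n ≤ 3.647. The largest whole number is 3.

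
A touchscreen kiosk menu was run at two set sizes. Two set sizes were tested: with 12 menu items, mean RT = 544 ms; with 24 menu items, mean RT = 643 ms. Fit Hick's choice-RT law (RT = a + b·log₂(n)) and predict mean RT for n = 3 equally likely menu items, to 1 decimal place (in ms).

Fit slope and intercept:
  b = (643 − 544) / (log₂ 24 − log₂ 12) = 99 / (4.5850 − 3.5850) = 99.000 ms/bit
  a = 544 − 99.000 × 3.5850 = 189.089 ms
Then RT(3) = 189.089 + 99.000 × log₂ 3 = 189.089 + 99.000 × 1.5850 ≈ 346.000 ms.

346.0 ms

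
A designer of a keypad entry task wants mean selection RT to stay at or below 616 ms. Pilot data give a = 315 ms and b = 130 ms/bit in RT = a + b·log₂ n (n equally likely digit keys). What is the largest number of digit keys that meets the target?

130·log₂ n ≤ 616 − 315 = 301, giving log₂ n ≤ 2.3154 and n ≤ 4.977. The largest whole number is 4.

4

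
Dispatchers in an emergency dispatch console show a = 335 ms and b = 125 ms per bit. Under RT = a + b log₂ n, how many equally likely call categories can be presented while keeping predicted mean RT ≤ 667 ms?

125·log₂ n ≤ 667 − 335 = 332, giving log₂ n ≤ 2.6560 and n ≤ 6.303. The largest whole number is 6.

6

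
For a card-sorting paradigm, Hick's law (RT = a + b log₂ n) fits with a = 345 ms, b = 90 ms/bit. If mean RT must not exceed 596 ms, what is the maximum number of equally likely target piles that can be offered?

Information budget: (596 − 345)/90 = 2.7889 bits, so n ≤ 2^2.7889 = 6.911 → at most 6.

6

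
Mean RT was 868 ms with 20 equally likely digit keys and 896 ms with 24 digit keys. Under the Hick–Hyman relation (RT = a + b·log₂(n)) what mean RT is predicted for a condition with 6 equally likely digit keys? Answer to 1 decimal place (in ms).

Solve the two-equation system in a and b:
  b = (896 − 868) / (log₂ 24 − log₂ 20) = 28 / (4.5850 − 4.3219) = 106.450 ms/bit
  a = 868 − 106.450 × 4.3219 = 407.931 ms
Then RT(6) = 407.931 + 106.450 × log₂ 6 = 407.931 + 106.450 × 2.5850 ≈ 683.100 ms.

683.1 ms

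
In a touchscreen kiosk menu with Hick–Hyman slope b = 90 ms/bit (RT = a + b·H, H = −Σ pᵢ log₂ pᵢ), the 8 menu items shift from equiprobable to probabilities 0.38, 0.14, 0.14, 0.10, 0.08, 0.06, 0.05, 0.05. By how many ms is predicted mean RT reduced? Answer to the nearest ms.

Equiprobable entropy H₀ = log₂ 8 = 3.0000 bits.
Skewed entropy H = −Σ pᵢ log₂ pᵢ = 2.6241 bits.
ΔRT = b·(H₀ − H) = 90 × 0.3759 = 33.83 ms.

34 ms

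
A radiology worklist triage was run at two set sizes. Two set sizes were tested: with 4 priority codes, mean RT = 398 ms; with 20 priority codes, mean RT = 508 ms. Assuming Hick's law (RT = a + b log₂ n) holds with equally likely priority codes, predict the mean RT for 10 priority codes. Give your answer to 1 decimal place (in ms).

460.6 ms

With log₂ n on the abscissa the relation is linear; from the two conditions:
  b = (508 − 398) / (log₂ 20 − log₂ 4) = 110 / (4.3219 − 2) = 47.374 ms/bit
  a = 398 − 47.374 × 2 = 303.251 ms
Then RT(10) = 303.251 + 47.374 × log₂ 10 = 303.251 + 47.374 × 3.3219 ≈ 460.626 ms.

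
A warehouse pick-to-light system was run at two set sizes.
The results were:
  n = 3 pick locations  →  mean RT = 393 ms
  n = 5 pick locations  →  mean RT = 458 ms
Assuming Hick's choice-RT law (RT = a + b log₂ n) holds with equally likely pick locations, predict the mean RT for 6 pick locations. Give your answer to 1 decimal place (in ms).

With log₂ n on the abscissa the relation is linear; from the two conditions:
  b = (458 − 393) / (log₂ 5 − log₂ 3) = 65 / (2.3219 − 1.5850) = 88.200 ms/bit
  a = 393 − 88.200 × 1.5850 = 253.207 ms
Then RT(6) = 253.207 + 88.200 × log₂ 6 = 253.207 + 88.200 × 2.5850 ≈ 481.200 ms.

481.2 ms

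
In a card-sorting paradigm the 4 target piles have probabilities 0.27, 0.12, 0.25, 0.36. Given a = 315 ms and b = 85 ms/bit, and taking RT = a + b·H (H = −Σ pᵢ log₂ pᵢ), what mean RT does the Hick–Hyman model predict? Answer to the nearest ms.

H = 0.27·log₂(1/0.27) + 0.12·log₂(1/0.12) + 0.25·log₂(1/0.25) + 0.36·log₂(1/0.36) = 1.9077 bits.
RT = 315 + 85 × 1.9077 = 477.15 ms.

477 ms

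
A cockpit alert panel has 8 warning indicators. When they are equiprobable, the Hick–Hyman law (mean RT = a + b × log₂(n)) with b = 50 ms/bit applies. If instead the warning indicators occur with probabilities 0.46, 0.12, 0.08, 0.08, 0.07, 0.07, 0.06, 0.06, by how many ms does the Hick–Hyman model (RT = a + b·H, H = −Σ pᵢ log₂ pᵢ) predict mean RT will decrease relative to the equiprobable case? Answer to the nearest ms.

26 ms

Equiprobable entropy H₀ = log₂ 8 = 3.0000 bits.
Skewed entropy H = −Σ pᵢ log₂ pᵢ = 2.4896 bits.
ΔRT = b·(H₀ − H) = 50 × 0.5104 = 25.52 ms.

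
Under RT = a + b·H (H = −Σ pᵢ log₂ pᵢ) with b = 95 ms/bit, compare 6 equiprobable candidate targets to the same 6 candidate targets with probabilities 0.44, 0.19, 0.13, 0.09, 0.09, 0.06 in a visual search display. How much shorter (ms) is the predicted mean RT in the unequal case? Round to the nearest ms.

Equiprobable entropy H₀ = log₂ 6 = 2.5850 bits.
Skewed entropy H = −Σ pᵢ log₂ pᵢ = 2.2279 bits.
ΔRT = b·(H₀ − H) = 95 × 0.3571 = 33.92 ms.

34 ms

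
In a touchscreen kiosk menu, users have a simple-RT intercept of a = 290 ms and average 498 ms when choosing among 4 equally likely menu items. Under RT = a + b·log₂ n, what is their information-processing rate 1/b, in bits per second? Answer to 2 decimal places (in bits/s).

b = (498 − 290)/log₂ 4 = 208/2 = 104.000 ms per bit = 0.10400 s/bit; the reciprocal is 9.615 bits/s.

9.62 bits/s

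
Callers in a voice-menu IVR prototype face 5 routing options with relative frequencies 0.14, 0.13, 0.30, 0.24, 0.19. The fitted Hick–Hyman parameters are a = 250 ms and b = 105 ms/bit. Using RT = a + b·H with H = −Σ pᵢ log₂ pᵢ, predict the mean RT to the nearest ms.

486 ms

Entropy contributions −pᵢ log₂ pᵢ: 0.3971, 0.3826, 0.5211, 0.4941, 0.4552; sum H = 2.2502 bits.
RT = a + bH = 250 + 105·2.2502 = 486.27 ms.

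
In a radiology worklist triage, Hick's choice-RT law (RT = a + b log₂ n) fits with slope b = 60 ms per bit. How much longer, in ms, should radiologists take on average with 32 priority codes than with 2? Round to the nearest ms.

240 ms

Only the slope matters, since a is common to both: ΔRT = b·log₂(n₂/n₁).
log₂(32) − log₂(2) = log₂(32/2) = log₂(16) = 4.
ΔRT = 60 × 4.0000 = 240.000 ms.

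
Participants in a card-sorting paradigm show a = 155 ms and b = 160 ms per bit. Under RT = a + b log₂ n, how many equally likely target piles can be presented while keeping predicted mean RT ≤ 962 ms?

32

Information budget: (962 − 155)/160 = 5.0438 bits, so n ≤ 2^5.0438 = 32.985 → at most 32.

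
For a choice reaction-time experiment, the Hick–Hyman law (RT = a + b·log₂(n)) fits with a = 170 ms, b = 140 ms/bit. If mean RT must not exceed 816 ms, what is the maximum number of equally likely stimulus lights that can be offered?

24

Information budget: (816 − 170)/140 = 4.6143 bits, so n ≤ 2^4.6143 = 24.493 → at most 24.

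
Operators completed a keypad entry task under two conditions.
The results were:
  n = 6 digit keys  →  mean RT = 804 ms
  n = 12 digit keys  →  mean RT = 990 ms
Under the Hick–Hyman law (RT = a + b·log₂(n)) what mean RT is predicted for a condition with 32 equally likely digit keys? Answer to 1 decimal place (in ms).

1253.2 ms

Fit slope and intercept:
  b = (990 − 804) / (log₂ 12 − log₂ 6) = 186 / (3.5850 − 2.5850) = 186.000 ms/bit
  a = 804 − 186.000 × 2.5850 = 323.197 ms
Then RT(32) = 323.197 + 186.000 × log₂ 32 = 323.197 + 186.000 × 5 ≈ 1253.197 ms.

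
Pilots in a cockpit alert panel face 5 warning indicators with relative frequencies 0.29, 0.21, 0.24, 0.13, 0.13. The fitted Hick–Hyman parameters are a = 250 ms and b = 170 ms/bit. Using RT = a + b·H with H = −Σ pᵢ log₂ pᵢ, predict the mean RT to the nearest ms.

633 ms

H = 0.29·log₂(1/0.29) + 0.21·log₂(1/0.21) + 0.24·log₂(1/0.24) + 0.13·log₂(1/0.13) + 0.13·log₂(1/0.13) = 2.2501 bits.
RT = 250 + 170 × 2.2501 = 632.53 ms.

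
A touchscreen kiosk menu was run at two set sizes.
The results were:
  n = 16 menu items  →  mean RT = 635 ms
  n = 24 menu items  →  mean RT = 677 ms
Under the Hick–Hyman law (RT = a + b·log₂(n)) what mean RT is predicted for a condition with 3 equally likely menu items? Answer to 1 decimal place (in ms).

Solve the two-equation system in a and b:
  b = (677 − 635) / (log₂ 24 − log₂ 16) = 42 / (4.5850 − 4) = 71.799 ms/bit
  a = 635 − 71.799 × 4 = 347.802 ms
Then RT(3) = 347.802 + 71.799 × log₂ 3 = 347.802 + 71.799 × 1.5850 ≈ 461.602 ms.

461.6 ms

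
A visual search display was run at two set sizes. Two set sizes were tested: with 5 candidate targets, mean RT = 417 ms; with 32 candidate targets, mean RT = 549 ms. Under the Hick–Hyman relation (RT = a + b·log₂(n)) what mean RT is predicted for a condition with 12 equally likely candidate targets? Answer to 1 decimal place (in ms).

479.3 ms

Solve the two-equation system in a and b:
  b = (549 − 417) / (log₂ 32 − log₂ 5) = 132 / (5 − 2.3219) = 49.289 ms/bit
  a = 417 − 49.289 × 2.3219 = 302.554 ms
Then RT(12) = 302.554 + 49.289 × log₂ 12 = 302.554 + 49.289 × 3.5850 ≈ 479.254 ms.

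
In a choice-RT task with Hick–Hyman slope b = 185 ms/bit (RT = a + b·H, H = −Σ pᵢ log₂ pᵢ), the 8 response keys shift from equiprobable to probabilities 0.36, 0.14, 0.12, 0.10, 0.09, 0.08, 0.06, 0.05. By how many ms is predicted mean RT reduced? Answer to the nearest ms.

57 ms

The RT saving is b·ΔH. Equiprobable H₀ = log₂(8) = 3.0000 bits; with the given probabilities H = 2.6908 bits.
b·(H₀ − H) = 185 × (3.0000 − 2.6908) = 57.21 ms.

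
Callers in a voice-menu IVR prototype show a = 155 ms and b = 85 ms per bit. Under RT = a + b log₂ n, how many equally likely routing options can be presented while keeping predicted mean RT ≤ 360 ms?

5

Information budget: (360 − 155)/85 = 2.4118 bits, so n ≤ 2^2.4118 = 5.321 → at most 5.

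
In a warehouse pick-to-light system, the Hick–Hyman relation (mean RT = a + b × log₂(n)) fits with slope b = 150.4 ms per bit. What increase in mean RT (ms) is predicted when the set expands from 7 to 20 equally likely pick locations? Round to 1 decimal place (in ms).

227.8 ms

ΔRT = (a + b log₂ n₂) − (a + b log₂ n₁) = b·(log₂ n₂ − log₂ n₁).
log₂(20) − log₂(7) = 4.3219 − 2.8074 = 1.5146.
ΔRT = 150.4 × 1.5146 = 227.792 ms.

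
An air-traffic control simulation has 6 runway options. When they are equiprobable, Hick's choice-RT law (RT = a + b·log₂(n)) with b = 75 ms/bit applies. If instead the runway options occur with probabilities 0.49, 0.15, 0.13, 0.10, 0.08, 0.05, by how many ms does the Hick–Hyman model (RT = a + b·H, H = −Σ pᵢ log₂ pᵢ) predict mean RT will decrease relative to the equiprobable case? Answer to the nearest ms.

Equiprobable entropy H₀ = log₂ 6 = 2.5850 bits.
Skewed entropy H = −Σ pᵢ log₂ pᵢ = 2.1373 bits.
ΔRT = b·(H₀ − H) = 75 × 0.4477 = 33.58 ms.

34 ms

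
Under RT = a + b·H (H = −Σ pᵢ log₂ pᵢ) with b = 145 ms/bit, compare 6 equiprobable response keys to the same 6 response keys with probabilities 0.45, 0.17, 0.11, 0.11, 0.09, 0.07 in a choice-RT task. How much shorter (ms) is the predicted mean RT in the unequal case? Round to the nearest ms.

Equiprobable entropy H₀ = log₂ 6 = 2.5850 bits.
Skewed entropy H = −Σ pᵢ log₂ pᵢ = 2.2348 bits.
ΔRT = b·(H₀ − H) = 145 × 0.3502 = 50.78 ms.

51 ms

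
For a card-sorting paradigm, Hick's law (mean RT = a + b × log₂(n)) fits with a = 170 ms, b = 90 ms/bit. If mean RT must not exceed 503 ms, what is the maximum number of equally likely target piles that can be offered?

12

Information budget: (503 − 170)/90 = 3.7000 bits, so n ≤ 2^3.7000 = 12.996 → at most 12.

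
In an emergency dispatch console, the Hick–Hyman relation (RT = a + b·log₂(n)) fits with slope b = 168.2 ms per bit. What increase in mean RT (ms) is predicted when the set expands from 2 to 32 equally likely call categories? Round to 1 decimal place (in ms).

ΔRT = (a + b log₂ n₂) − (a + b log₂ n₁) = b·(log₂ n₂ − log₂ n₁).
log₂(32) − log₂(2) = log₂(32/2) = log₂(16) = 4.
ΔRT = 168.2 × 4.0000 = 672.800 ms.

672.8 ms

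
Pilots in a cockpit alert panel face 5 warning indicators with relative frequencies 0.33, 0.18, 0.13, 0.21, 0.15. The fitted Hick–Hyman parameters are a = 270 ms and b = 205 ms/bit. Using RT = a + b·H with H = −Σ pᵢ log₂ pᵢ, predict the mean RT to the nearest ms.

Entropy contributions −pᵢ log₂ pᵢ: 0.5278, 0.4453, 0.3826, 0.4728, 0.4105; sum H = 2.2391 bits.
RT = a + bH = 270 + 205·2.2391 = 729.02 ms.

729 ms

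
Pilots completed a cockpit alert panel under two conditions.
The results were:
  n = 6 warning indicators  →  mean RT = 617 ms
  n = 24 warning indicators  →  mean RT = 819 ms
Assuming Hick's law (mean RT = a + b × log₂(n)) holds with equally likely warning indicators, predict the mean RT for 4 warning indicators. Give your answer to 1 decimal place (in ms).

Fit slope and intercept:
  b = (819 − 617) / (log₂ 24 − log₂ 6) = 202 / (4.5850 − 2.5850) = 101.000 ms/bit
  a = 617 − 101.000 × 2.5850 = 355.919 ms
Then RT(4) = 355.919 + 101.000 × log₂ 4 = 355.919 + 101.000 × 2 ≈ 557.919 ms.

557.9 ms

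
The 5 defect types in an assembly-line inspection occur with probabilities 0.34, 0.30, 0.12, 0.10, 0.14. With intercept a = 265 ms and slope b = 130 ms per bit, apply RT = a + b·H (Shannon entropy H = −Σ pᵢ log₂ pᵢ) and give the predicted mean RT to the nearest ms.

Entropy contributions −pᵢ log₂ pᵢ: 0.5292, 0.5211, 0.3671, 0.3322, 0.3971; sum H = 2.1466 bits.
RT = a + bH = 265 + 130·2.1466 = 544.06 ms.

544 ms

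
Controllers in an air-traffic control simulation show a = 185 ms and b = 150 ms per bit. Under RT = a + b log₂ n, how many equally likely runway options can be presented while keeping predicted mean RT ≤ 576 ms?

6

150·log₂ n ≤ 576 − 185 = 391, giving log₂ n ≤ 2.6067 and n ≤ 6.091. The largest whole number is 6.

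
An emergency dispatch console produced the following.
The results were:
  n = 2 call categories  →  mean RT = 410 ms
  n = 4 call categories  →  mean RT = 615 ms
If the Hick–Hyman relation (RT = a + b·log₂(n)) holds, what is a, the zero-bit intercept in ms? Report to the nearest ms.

205 ms

Slope: b = (615 − 410) / (log₂ 4 − log₂ 2) = 205/1.0000 = 205 ms/bit.
a = RT₁ − b·log₂ n₁ = 410 − 205 × 1 = 205.000 ms.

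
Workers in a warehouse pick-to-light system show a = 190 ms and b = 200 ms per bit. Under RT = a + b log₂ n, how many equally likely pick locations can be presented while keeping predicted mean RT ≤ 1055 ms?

20

Information budget: (1055 − 190)/200 = 4.3250 bits, so n ≤ 2^4.3250 = 20.043 → at most 20.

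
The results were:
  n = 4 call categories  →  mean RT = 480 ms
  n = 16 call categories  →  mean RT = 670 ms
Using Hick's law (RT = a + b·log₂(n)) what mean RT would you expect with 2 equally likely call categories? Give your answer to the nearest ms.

RT is linear in log₂ n, so two points fix the line:
  b = (670 − 480) / (log₂ 16 − log₂ 4) = 190 / (4 − 2) = 95 ms/bit
  a = 480 − 95 × 2 = 290 ms
Then RT(2) = 290 + 95 × log₂ 2 = 290 + 95 × 1 ≈ 385.000 ms.

385 ms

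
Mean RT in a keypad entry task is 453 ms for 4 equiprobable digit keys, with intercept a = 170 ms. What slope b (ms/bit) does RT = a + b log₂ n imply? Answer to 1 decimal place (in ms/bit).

141.5 ms/bit

b = (453 − 170) / log₂(4) = 283 / 2 = 141.500 ms/bit.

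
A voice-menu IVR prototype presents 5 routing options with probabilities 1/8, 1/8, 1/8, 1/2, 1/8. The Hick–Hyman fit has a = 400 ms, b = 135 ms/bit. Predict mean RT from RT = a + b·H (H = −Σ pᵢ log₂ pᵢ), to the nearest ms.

H = −Σ pᵢ log₂ pᵢ = 0.125·3 + 0.125·3 + 0.125·3 + 0.5·1 + 0.125·3 = 2.000 bits.
RT = 400 + 135 × 2.000 = 670.00 ms.

670 ms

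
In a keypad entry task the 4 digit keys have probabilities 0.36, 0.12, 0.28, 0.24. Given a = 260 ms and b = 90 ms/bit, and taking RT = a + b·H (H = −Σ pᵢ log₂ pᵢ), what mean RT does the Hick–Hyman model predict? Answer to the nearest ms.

432 ms

Entropy contributions −pᵢ log₂ pᵢ: 0.5306, 0.3671, 0.5142, 0.4941; sum H = 1.9060 bits.
RT = a + bH = 260 + 90·1.9060 = 431.54 ms.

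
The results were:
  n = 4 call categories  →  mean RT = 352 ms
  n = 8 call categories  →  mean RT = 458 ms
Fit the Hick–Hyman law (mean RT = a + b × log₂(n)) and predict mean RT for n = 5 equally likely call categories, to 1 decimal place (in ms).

386.1 ms

RT is linear in log₂ n, so two points fix the line:
  b = (458 − 352) / (log₂ 8 − log₂ 4) = 106 / (3 − 2) = 106.000 ms/bit
  a = 352 − 106.000 × 2 = 140.000 ms
Then RT(5) = 140.000 + 106.000 × log₂ 5 = 140.000 + 106.000 × 2.3219 ≈ 386.124 ms.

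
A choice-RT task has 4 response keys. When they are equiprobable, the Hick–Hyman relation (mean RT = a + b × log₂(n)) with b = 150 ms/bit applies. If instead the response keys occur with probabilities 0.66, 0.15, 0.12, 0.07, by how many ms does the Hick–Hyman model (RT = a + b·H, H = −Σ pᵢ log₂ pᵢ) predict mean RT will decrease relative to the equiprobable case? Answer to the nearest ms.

84 ms

The RT saving is b·ΔH. Equiprobable H₀ = log₂(4) = 2.0000 bits; with the given probabilities H = 1.4418 bits.
b·(H₀ − H) = 150 × (2.0000 − 1.4418) = 83.73 ms.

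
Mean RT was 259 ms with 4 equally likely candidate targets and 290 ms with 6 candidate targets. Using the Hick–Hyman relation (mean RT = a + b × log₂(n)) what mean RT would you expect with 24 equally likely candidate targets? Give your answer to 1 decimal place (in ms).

With log₂ n on the abscissa the relation is linear; from the two conditions:
  b = (290 − 259) / (log₂ 6 − log₂ 4) = 31 / (2.5850 − 2) = 52.995 ms/bit
  a = 259 − 52.995 × 2 = 153.010 ms
Then RT(24) = 153.010 + 52.995 × log₂ 24 = 153.010 + 52.995 × 4.5850 ≈ 395.990 ms.

396.0 ms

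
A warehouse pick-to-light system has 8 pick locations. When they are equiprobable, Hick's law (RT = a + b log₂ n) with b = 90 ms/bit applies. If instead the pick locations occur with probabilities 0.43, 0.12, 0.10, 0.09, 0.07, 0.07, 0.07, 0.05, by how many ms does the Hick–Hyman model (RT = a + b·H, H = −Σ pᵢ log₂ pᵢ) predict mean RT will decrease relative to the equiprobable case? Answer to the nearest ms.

40 ms

Equiprobable entropy H₀ = log₂ 8 = 3.0000 bits.
Skewed entropy H = −Σ pᵢ log₂ pᵢ = 2.5572 bits.
ΔRT = b·(H₀ − H) = 90 × 0.4428 = 39.85 ms.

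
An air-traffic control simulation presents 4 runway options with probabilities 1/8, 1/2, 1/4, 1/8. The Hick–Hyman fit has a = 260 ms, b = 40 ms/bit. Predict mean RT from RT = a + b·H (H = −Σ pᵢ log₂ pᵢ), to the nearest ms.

330 ms

H = −Σ pᵢ log₂ pᵢ = 0.125·3 + 0.5·1 + 0.25·2 + 0.125·3 = 1.750 bits.
RT = 260 + 40 × 1.750 = 330.00 ms.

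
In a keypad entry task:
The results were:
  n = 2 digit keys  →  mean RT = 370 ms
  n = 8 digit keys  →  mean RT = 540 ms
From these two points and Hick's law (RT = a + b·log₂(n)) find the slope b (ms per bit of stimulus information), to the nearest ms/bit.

Slope: b = (540 − 370) / (log₂ 8 − log₂ 2) = 170/2.0000 = 85 ms/bit.

85 ms/bit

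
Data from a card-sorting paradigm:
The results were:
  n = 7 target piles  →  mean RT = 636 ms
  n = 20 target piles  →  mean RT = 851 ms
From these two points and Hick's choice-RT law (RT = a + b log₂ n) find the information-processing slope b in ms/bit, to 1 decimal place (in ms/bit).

The slope on a log₂ axis is (851 − 636) / (4.3219 − 2.8074) = 141.954 ms/bit.

142.0 ms/bit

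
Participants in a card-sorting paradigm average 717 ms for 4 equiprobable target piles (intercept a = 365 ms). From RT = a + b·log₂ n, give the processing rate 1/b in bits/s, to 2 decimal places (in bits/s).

Choice component = 717 − 365 = 352 ms over log₂(4) = 2 bits.
b = 352 / 2 = 176.000 ms/bit, so 1/b = 5.682 bits/s.

5.68 bits/s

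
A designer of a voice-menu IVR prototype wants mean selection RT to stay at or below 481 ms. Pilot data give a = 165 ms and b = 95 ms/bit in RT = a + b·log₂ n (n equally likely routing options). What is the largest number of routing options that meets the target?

10

Set 165 + 95·log₂ n ≤ 481 → log₂ n ≤ (481 − 165)/95 = 3.3263.
So n ≤ 2^3.3263 = 10.030; the largest integer n is 10.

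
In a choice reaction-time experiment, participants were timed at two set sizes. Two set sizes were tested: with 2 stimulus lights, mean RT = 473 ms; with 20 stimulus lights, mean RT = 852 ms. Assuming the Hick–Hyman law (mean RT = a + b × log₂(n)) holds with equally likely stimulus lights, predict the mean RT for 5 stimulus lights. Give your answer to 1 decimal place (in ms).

With log₂ n on the abscissa the relation is linear; from the two conditions:
  b = (852 − 473) / (log₂ 20 − log₂ 2) = 379 / (4.3219 − 1) = 114.090 ms/bit
  a = 473 − 114.090 × 1 = 358.910 ms
Then RT(5) = 358.910 + 114.090 × log₂ 5 = 358.910 + 114.090 × 2.3219 ≈ 623.819 ms.

623.8 ms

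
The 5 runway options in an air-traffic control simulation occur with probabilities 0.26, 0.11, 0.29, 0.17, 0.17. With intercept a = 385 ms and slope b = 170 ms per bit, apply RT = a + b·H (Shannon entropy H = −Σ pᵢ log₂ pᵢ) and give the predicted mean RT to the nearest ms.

766 ms

Entropy contributions −pᵢ log₂ pᵢ: 0.5053, 0.3503, 0.5179, 0.4346, 0.4346; sum H = 2.2427 bits.
RT = a + bH = 385 + 170·2.2427 = 766.25 ms.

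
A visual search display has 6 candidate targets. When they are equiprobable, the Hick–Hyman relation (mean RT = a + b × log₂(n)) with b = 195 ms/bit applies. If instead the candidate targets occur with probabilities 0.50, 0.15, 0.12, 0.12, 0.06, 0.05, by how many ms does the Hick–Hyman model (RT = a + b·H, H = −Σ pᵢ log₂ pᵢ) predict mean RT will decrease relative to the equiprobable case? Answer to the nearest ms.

The RT saving is b·ΔH. Equiprobable H₀ = log₂(6) = 2.5850 bits; with the given probabilities H = 2.1043 bits.
b·(H₀ − H) = 195 × (2.5850 − 2.1043) = 93.73 ms.

94 ms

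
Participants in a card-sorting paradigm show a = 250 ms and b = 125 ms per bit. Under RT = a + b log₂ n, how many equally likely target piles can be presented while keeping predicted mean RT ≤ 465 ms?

125·log₂ n ≤ 465 − 250 = 215, giving log₂ n ≤ 1.7200 and n ≤ 3.294. The largest whole number is 3.

3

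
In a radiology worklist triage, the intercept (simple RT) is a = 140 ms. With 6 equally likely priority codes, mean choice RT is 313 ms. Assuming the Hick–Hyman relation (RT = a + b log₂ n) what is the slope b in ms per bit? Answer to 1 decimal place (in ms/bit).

66.9 ms/bit

b = (313 − 140) / log₂(6) = 173 / 2.5850 = 66.926 ms/bit.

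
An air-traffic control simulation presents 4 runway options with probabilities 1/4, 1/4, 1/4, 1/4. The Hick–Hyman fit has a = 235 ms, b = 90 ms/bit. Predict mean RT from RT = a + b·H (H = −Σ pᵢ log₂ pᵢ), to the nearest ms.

415 ms

Each term −pᵢ log₂ pᵢ: 0.25·2 + 0.25·2 + 0.25·2 + 0.25·2; summed, H = 2.000 bits.
Mean RT = a + bH = 235 + 90·2.000 = 415.00 ms.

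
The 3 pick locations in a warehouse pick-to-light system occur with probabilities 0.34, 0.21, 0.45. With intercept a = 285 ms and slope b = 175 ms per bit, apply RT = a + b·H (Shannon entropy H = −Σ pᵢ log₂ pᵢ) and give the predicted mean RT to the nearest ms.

H = 0.34·log₂(1/0.34) + 0.21·log₂(1/0.21) + 0.45·log₂(1/0.45) = 1.5204 bits.
RT = 285 + 175 × 1.5204 = 551.07 ms.

551 ms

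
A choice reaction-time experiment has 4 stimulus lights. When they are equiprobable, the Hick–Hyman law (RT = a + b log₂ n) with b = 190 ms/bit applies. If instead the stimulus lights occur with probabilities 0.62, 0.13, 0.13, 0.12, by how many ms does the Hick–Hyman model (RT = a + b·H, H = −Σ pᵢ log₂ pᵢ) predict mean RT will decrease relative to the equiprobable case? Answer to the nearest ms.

Equiprobable entropy H₀ = log₂ 4 = 2.0000 bits.
Skewed entropy H = −Σ pᵢ log₂ pᵢ = 1.5599 bits.
ΔRT = b·(H₀ − H) = 190 × 0.4401 = 83.61 ms.

84 ms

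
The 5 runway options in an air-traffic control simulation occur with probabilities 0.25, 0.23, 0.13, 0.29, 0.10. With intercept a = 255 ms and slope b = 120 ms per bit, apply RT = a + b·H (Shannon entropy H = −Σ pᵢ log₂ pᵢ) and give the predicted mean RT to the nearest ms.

521 ms

Entropy contributions −pᵢ log₂ pᵢ: 0.5000, 0.4877, 0.3826, 0.5179, 0.3322; sum H = 2.2204 bits.
RT = a + bH = 255 + 120·2.2204 = 521.45 ms.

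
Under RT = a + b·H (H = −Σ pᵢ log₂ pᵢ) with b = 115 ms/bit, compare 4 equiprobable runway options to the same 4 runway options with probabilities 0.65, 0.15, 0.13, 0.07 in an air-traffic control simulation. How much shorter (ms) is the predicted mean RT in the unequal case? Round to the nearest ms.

The RT saving is b·ΔH. Equiprobable H₀ = log₂(4) = 2.0000 bits; with the given probabilities H = 1.4657 bits.
b·(H₀ − H) = 115 × (2.0000 − 1.4657) = 61.44 ms.

61 ms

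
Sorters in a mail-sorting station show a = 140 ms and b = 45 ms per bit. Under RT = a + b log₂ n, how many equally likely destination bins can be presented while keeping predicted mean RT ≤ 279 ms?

45·log₂ n ≤ 279 − 140 = 139, giving log₂ n ≤ 3.0889 and n ≤ 8.508. The largest whole number is 8.

8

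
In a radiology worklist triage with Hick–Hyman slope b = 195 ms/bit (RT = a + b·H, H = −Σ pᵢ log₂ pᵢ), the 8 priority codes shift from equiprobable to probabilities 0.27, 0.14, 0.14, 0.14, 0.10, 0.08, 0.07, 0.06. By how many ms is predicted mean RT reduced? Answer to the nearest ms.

32 ms

The RT saving is b·ΔH. Equiprobable H₀ = log₂(8) = 3.0000 bits; with the given probabilities H = 2.8371 bits.
b·(H₀ − H) = 195 × (3.0000 − 2.8371) = 31.76 ms.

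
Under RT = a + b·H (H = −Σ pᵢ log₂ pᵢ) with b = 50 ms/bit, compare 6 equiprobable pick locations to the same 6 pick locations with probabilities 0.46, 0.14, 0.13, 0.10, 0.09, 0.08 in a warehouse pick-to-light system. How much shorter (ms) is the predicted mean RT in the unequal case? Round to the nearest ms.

18 ms

Equiprobable entropy H₀ = log₂ 6 = 2.5850 bits.
Skewed entropy H = −Σ pᵢ log₂ pᵢ = 2.2314 bits.
ΔRT = b·(H₀ − H) = 50 × 0.3535 = 17.68 ms.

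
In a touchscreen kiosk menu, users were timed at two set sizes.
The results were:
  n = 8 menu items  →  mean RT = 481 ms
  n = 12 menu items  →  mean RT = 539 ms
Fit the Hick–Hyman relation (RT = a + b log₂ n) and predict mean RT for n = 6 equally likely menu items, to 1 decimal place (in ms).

Fit slope and intercept:
  b = (539 − 481) / (log₂ 12 − log₂ 8) = 58 / (3.5850 − 3) = 99.152 ms/bit
  a = 481 − 99.152 × 3 = 183.545 ms
Then RT(6) = 183.545 + 99.152 × log₂ 6 = 183.545 + 99.152 × 2.5850 ≈ 439.848 ms.

439.8 ms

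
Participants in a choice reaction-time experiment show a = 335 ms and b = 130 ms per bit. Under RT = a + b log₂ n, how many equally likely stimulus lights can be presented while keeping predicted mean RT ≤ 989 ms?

130·log₂ n ≤ 989 − 335 = 654, giving log₂ n ≤ 5.0308 and n ≤ 32.690. The largest whole number is 32.

32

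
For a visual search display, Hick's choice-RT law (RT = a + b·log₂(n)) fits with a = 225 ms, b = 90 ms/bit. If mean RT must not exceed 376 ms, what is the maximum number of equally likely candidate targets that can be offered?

3

Set 225 + 90·log₂ n ≤ 376 → log₂ n ≤ (376 − 225)/90 = 1.6778.
So n ≤ 2^1.6778 = 3.199; the largest integer n is 3.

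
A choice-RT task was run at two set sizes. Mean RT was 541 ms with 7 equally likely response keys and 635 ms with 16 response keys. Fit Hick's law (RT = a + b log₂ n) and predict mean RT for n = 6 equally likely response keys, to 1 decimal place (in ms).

RT is linear in log₂ n, so two points fix the line:
  b = (635 − 541) / (log₂ 16 − log₂ 7) = 94 / (4 − 2.8074) = 78.816 ms/bit
  a = 541 − 78.816 × 2.8074 = 319.734 ms
Then RT(6) = 319.734 + 78.816 × log₂ 6 = 319.734 + 78.816 × 2.5850 ≈ 523.472 ms.

523.5 ms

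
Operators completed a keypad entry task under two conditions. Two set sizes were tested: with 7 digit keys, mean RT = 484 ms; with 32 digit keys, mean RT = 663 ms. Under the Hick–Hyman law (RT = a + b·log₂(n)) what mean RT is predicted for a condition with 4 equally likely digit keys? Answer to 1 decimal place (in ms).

418.1 ms

Fit slope and intercept:
  b = (663 − 484) / (log₂ 32 − log₂ 7) = 179 / (5 − 2.8074) = 81.637 ms/bit
  a = 484 − 81.637 × 2.8074 = 254.817 ms
Then RT(4) = 254.817 + 81.637 × log₂ 4 = 254.817 + 81.637 × 2 ≈ 418.090 ms.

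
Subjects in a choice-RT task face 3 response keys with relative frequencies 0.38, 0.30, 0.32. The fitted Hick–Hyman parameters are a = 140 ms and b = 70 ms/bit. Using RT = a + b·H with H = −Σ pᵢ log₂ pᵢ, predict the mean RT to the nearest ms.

250 ms

Entropy contributions −pᵢ log₂ pᵢ: 0.5305, 0.5211, 0.5260; sum H = 1.5776 bits.
RT = a + bH = 140 + 70·1.5776 = 250.43 ms.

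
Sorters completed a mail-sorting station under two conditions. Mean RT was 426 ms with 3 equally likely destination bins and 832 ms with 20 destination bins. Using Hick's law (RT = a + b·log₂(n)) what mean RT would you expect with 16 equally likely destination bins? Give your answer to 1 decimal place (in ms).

Solve the two-equation system in a and b:
  b = (832 − 426) / (log₂ 20 − log₂ 3) = 406 / (4.3219 − 1.5850) = 148.339 ms/bit
  a = 426 − 148.339 × 1.5850 = 190.888 ms
Then RT(16) = 190.888 + 148.339 × log₂ 16 = 190.888 + 148.339 × 4 ≈ 784.245 ms.

784.2 ms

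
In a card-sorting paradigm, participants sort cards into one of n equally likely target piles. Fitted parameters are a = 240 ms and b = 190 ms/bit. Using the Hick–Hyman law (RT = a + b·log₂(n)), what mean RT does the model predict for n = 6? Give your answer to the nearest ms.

731 ms

log₂(6) = 2.5850 bits, so RT = 240 + 190 × 2.5850 ≈ 731.143 ms.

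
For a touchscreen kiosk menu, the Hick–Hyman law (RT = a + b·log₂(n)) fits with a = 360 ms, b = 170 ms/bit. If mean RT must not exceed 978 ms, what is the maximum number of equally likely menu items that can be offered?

Set 360 + 170·log₂ n ≤ 978 → log₂ n ≤ (978 − 360)/170 = 3.6353.
So n ≤ 2^3.6353 = 12.426; the largest integer n is 12.

12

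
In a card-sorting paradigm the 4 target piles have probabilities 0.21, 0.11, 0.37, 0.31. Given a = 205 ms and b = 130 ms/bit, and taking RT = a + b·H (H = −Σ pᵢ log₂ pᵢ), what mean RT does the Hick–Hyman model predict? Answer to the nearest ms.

449 ms

Entropy contributions −pᵢ log₂ pᵢ: 0.4728, 0.3503, 0.5307, 0.5238; sum H = 1.8776 bits.
RT = a + bH = 205 + 130·1.8776 = 449.09 ms.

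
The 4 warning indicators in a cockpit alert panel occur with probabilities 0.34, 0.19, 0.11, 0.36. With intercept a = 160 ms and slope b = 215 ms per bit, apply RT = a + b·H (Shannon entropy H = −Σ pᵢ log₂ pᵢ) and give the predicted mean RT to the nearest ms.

Entropy contributions −pᵢ log₂ pᵢ: 0.5292, 0.4552, 0.3503, 0.5306; sum H = 1.8653 bits.
RT = a + bH = 160 + 215·1.8653 = 561.04 ms.

561 ms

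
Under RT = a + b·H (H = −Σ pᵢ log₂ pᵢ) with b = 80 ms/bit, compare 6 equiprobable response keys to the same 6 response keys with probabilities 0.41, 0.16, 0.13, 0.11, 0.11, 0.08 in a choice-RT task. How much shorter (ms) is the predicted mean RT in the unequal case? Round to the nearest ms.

21 ms

Equiprobable entropy H₀ = log₂ 6 = 2.5850 bits.
Skewed entropy H = −Σ pᵢ log₂ pᵢ = 2.3251 bits.
ΔRT = b·(H₀ − H) = 80 × 0.2598 = 20.79 ms.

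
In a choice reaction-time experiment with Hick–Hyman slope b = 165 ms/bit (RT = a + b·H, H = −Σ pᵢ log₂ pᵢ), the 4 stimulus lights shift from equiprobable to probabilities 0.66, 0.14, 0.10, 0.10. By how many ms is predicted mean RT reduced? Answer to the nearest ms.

90 ms

The RT saving is b·ΔH. Equiprobable H₀ = log₂(4) = 2.0000 bits; with the given probabilities H = 1.4571 bits.
b·(H₀ − H) = 165 × (2.0000 − 1.4571) = 89.57 ms.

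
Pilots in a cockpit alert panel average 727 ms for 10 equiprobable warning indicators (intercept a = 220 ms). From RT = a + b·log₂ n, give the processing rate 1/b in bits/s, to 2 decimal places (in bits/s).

6.55 bits/s

Choice component = 727 − 220 = 507 ms over log₂(10) = 3.3219 bits.
b = 507 / 3.3219 = 152.622 ms/bit, so 1/b = 6.552 bits/s.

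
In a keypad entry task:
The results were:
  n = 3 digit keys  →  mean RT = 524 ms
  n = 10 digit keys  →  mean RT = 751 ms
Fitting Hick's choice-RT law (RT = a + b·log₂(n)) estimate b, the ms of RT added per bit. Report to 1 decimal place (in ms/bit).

130.7 ms/bit

The slope on a log₂ axis is (751 − 524) / (3.3219 − 1.5850) = 130.688 ms/bit.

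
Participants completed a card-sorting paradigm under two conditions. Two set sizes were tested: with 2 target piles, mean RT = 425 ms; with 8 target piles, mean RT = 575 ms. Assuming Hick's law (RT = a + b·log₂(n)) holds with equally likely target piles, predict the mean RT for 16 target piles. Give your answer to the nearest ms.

650 ms

Fit slope and intercept:
  b = (575 − 425) / (log₂ 8 − log₂ 2) = 150 / (3 − 1) = 75 ms/bit
  a = 425 − 75 × 1 = 350 ms
Then RT(16) = 350 + 75 × log₂ 16 = 350 + 75 × 4 ≈ 650.000 ms.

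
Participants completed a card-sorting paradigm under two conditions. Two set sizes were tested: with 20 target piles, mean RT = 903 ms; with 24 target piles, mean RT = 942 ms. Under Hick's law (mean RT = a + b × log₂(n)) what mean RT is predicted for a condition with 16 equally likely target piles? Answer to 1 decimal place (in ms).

855.3 ms

Fit slope and intercept:
  b = (942 − 903) / (log₂ 24 − log₂ 20) = 39 / (4.5850 − 4.3219) = 148.270 ms/bit
  a = 903 − 148.270 × 4.3219 = 262.190 ms
Then RT(16) = 262.190 + 148.270 × log₂ 16 = 262.190 + 148.270 × 4 ≈ 855.268 ms.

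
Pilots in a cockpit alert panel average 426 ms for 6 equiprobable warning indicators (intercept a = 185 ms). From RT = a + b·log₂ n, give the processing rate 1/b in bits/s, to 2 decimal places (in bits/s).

10.73 bits/s

Choice component = 426 − 185 = 241 ms over log₂(6) = 2.5850 bits.
b = 241 / 2.5850 = 93.232 ms/bit, so 1/b = 10.726 bits/s.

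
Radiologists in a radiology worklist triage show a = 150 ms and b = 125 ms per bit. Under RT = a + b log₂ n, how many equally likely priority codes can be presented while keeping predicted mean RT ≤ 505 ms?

7

Set 150 + 125·log₂ n ≤ 505 → log₂ n ≤ (505 − 150)/125 = 2.8400.
So n ≤ 2^2.8400 = 7.160; the largest integer n is 7.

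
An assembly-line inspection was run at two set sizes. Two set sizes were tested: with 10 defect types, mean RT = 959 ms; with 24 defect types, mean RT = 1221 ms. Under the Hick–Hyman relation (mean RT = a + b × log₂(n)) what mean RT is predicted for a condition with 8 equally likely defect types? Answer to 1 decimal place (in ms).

892.2 ms

With log₂ n on the abscissa the relation is linear; from the two conditions:
  b = (1221 − 959) / (log₂ 24 − log₂ 10) = 262 / (4.5850 − 3.3219) = 207.437 ms/bit
  a = 959 − 207.437 × 3.3219 = 269.909 ms
Then RT(8) = 269.909 + 207.437 × log₂ 8 = 269.909 + 207.437 × 3 ≈ 892.220 ms.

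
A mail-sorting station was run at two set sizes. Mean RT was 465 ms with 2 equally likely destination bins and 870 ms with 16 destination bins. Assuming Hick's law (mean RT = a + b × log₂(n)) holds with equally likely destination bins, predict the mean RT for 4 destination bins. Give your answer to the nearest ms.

RT is linear in log₂ n, so two points fix the line:
  b = (870 − 465) / (log₂ 16 − log₂ 2) = 405 / (4 − 1) = 135 ms/bit
  a = 465 − 135 × 1 = 330 ms
Then RT(4) = 330 + 135 × log₂ 4 = 330 + 135 × 2 ≈ 600.000 ms.

600 ms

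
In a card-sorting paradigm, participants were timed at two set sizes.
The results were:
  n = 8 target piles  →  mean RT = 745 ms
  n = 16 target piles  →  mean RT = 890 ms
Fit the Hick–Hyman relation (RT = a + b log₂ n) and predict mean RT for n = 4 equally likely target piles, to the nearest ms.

RT is linear in log₂ n, so two points fix the line:
  b = (890 − 745) / (log₂ 16 − log₂ 8) = 145 / (4 − 3) = 145 ms/bit
  a = 745 − 145 × 3 = 310 ms
Then RT(4) = 310 + 145 × log₂ 4 = 310 + 145 × 2 ≈ 600.000 ms.

600 ms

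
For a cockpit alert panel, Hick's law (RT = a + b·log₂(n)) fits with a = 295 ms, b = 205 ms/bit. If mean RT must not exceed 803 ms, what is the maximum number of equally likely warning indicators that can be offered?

Set 295 + 205·log₂ n ≤ 803 → log₂ n ≤ (803 − 295)/205 = 2.4780.
So n ≤ 2^2.4780 = 5.571; the largest integer n is 5.

5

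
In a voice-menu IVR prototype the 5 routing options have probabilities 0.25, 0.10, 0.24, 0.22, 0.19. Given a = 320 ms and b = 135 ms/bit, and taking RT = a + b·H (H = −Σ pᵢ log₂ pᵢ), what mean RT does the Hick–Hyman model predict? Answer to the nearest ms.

H = 0.25·log₂(1/0.25) + 0.10·log₂(1/0.10) + 0.24·log₂(1/0.24) + 0.22·log₂(1/0.22) + 0.19·log₂(1/0.19) = 2.2621 bits.
RT = 320 + 135 × 2.2621 = 625.39 ms.

625 ms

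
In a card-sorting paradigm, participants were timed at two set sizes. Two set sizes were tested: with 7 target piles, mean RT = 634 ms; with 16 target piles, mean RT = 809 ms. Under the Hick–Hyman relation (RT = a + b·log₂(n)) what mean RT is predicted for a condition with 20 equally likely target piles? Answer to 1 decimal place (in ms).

With log₂ n on the abscissa the relation is linear; from the two conditions:
  b = (809 − 634) / (log₂ 16 − log₂ 7) = 175 / (4 − 2.8074) = 146.733 ms/bit
  a = 634 − 146.733 × 2.8074 = 222.069 ms
Then RT(20) = 222.069 + 146.733 × log₂ 20 = 222.069 + 146.733 × 4.3219 ≈ 856.237 ms.

856.2 ms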